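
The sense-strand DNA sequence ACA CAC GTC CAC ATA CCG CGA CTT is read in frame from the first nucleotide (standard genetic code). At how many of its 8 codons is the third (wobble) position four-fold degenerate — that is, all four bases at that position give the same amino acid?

Codon 1 ACA (Thr): third position 4-fold.
Codon 2 CAC (His): third position 2-fold.
Codon 3 GTC (Val): third position 4-fold.
Codon 4 CAC (His): third position 2-fold.
Codon 5 ATA (Ile): third position 3-fold.
Codon 6 CCG (Pro): third position 4-fold.
Codon 7 CGA (Arg): third position 4-fold.
Codon 8 CTT (Leu): third position 4-fold.
Four-fold degenerate third positions: 5.

5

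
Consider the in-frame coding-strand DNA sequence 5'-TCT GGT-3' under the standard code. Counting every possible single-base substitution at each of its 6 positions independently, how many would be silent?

6

Codon 1 (TCT, Ser): 3 synonymous substitutions.
Codon 2 (GGT, Gly): 3 synonymous substitutions.
Total: 3 + 3 = 6.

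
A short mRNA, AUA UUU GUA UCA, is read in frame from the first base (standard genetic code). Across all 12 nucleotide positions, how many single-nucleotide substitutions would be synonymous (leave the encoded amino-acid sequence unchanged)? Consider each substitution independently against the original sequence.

9

Codon 1 (AUA, Ile): 2 synonymous substitutions.
Codon 2 (UUU, Phe): 1 synonymous substitution.
Codon 3 (GUA, Val): 3 synonymous substitutions.
Codon 4 (UCA, Ser): 3 synonymous substitutions.
Total: 2 + 1 + 3 + 3 = 9.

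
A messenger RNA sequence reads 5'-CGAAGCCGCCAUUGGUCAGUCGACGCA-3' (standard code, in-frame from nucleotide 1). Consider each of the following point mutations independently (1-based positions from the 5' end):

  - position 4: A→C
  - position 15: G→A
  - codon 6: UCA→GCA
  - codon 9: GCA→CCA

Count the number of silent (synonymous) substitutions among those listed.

0

Codon 2: AGC (Ser) → CGC (Arg) — missense.
Codon 5: UGG (Trp) → UGA (Stop) — nonsense.
Codon 6: UCA (Ser) → GCA (Ala) — missense.
Codon 9: GCA (Ala) → CCA (Pro) — missense.
Synonymous: 0 of 4.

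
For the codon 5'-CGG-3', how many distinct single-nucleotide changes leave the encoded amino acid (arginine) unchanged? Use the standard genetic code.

Position 1: AGG → 1 synonymous.
Position 2: none → 0 synonymous.
Position 3: CGU, CGC, CGA → 3 synonymous.
Total: 1 + 0 + 3 = 4.

4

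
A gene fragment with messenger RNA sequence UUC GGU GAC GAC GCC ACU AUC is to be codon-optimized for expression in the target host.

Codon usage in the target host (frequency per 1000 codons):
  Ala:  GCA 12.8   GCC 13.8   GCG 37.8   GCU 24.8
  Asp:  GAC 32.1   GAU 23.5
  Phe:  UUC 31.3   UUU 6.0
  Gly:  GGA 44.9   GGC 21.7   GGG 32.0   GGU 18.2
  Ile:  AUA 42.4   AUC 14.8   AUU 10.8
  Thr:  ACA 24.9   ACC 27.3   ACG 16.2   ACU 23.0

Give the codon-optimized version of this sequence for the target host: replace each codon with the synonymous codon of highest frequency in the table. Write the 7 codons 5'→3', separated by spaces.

UUC GGA GAC GAC GCG ACC AUA

Codon 1 (Phe): best is UUC at 31.3.
Codon 2 (Gly): best is GGA at 44.9.
Codon 3 (Asp): best is GAC at 32.1.
Codon 4 (Asp): best is GAC at 32.1.
Codon 5 (Ala): best is GCG at 37.8.
Codon 6 (Thr): best is ACC at 27.3.
Codon 7 (Ile): best is AUA at 42.4.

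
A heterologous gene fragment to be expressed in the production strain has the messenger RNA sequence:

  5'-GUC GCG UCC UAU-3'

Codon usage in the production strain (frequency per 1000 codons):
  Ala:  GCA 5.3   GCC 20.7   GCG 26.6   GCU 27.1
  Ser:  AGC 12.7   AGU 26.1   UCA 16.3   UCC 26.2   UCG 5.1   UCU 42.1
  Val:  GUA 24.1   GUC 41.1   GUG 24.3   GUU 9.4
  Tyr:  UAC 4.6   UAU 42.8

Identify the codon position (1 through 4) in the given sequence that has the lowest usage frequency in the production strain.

3

Codon 1 GUC (Val): 41.1 per 1000.
Codon 2 GCG (Ala): 26.6 per 1000.
Codon 3 UCC (Ser): 26.2 per 1000.
Codon 4 UAU (Tyr): 42.8 per 1000.
Lowest frequency is 26.2 at codon 3.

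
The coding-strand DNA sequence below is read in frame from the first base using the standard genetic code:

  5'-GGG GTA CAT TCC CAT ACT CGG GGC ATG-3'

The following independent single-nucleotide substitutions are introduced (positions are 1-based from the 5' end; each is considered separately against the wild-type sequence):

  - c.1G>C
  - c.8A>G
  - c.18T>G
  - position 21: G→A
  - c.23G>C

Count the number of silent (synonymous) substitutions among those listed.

2

Codon 1: GGG (Gly) → CGG (Arg) — missense.
Codon 3: CAT (His) → CGT (Arg) — missense.
Codon 6: ACT (Thr) → ACG (Thr) — synonymous.
Codon 7: CGG (Arg) → CGA (Arg) — synonymous.
Codon 8: GGC (Gly) → GCC (Ala) — missense.
Synonymous: 2 of 5.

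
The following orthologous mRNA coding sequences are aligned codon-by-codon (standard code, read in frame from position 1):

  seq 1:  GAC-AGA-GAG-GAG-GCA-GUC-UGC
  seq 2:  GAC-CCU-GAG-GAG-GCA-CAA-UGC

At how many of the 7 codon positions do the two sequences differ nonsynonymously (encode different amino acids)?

Codon 1: GAC Asp / GAC Asp — identical.
Codon 2: AGA Arg / CCU Pro — nonsynonymous.
Codon 3: GAG Glu / GAG Glu — identical.
Codon 4: GAG Glu / GAG Glu — identical.
Codon 5: GCA Ala / GCA Ala — identical.
Codon 6: GUC Val / CAA Gln — nonsynonymous.
Codon 7: UGC Cys / UGC Cys — identical.
Nonsynonymous differences: 2.

2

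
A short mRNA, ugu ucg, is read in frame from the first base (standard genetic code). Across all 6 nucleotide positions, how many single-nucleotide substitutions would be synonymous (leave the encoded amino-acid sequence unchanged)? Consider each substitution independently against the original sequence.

4

Codon 1 (UGU, Cys): 1 synonymous substitution.
Codon 2 (UCG, Ser): 3 synonymous substitutions.
Total: 1 + 3 = 4.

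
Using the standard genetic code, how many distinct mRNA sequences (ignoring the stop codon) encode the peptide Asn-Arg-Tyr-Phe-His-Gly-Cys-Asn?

Asn: 2 codons.
Arg: 6 codons.
Tyr: 2 codons.
Phe: 2 codons.
His: 2 codons.
Gly: 4 codons.
Cys: 2 codons.
Asn: 2 codons.
2 × 6 × 2 × 2 × 2 × 4 × 2 × 2 = 1536.

1536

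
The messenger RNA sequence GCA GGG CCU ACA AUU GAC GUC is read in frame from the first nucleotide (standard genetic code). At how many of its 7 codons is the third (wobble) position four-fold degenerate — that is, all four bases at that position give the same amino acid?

5

Codon 1 GCA (Ala): third position 4-fold.
Codon 2 GGG (Gly): third position 4-fold.
Codon 3 CCU (Pro): third position 4-fold.
Codon 4 ACA (Thr): third position 4-fold.
Codon 5 AUU (Ile): third position 3-fold.
Codon 6 GAC (Asp): third position 2-fold.
Codon 7 GUC (Val): third position 4-fold.
Four-fold degenerate third positions: 5.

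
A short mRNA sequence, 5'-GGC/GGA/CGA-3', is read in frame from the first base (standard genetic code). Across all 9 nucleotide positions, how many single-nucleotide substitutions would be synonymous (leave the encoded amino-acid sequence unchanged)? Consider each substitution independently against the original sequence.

10

Codon 1 (GGC, Gly): 3 synonymous substitutions.
Codon 2 (GGA, Gly): 3 synonymous substitutions.
Codon 3 (CGA, Arg): 4 synonymous substitutions.
Total: 3 + 3 + 4 = 10.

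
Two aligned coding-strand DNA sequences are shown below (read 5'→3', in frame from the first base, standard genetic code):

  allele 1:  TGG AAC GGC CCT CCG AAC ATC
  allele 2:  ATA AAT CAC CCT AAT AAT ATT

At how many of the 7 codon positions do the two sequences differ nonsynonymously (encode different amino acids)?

Codon 1: TGG Trp / ATA Ile — nonsynonymous.
Codon 2: AAC Asn / AAT Asn — synonymous.
Codon 3: GGC Gly / CAC His — nonsynonymous.
Codon 4: CCT Pro / CCT Pro — identical.
Codon 5: CCG Pro / AAT Asn — nonsynonymous.
Codon 6: AAC Asn / AAT Asn — synonymous.
Codon 7: ATC Ile / ATT Ile — synonymous.
Nonsynonymous differences: 3.

3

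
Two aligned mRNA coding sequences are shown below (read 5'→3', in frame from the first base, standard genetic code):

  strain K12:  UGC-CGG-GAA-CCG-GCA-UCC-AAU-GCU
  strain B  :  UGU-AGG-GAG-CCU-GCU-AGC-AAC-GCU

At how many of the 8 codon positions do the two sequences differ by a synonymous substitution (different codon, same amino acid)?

Codon 1: UGC Cys / UGU Cys — synonymous.
Codon 2: CGG Arg / AGG Arg — synonymous.
Codon 3: GAA Glu / GAG Glu — synonymous.
Codon 4: CCG Pro / CCU Pro — synonymous.
Codon 5: GCA Ala / GCU Ala — synonymous.
Codon 6: UCC Ser / AGC Ser — synonymous.
Codon 7: AAU Asn / AAC Asn — synonymous.
Codon 8: GCU Ala / GCU Ala — identical.
Synonymous differences: 7.

7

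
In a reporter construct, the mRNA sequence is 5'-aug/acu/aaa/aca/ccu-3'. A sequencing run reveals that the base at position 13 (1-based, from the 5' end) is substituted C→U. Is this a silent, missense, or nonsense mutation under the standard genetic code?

missense

Position 13 falls in codon 5: CCU → Pro.
After the substitution the codon is UCU → Ser.
Pro ≠ Ser, so this is a missense mutation.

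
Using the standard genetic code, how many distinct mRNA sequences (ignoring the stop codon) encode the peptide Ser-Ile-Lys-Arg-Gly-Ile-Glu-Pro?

20736

Ser: 6 codons.
Ile: 3 codons.
Lys: 2 codons.
Arg: 6 codons.
Gly: 4 codons.
Ile: 3 codons.
Glu: 2 codons.
Pro: 4 codons.
6 × 3 × 2 × 6 × 4 × 3 × 2 × 4 = 20736.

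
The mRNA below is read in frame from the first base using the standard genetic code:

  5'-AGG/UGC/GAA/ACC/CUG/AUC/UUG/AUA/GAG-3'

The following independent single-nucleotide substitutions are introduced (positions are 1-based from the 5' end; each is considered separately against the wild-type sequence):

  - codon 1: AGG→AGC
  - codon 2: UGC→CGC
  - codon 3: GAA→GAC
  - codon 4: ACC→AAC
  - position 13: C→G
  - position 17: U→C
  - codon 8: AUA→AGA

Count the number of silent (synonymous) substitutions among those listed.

Codon 1: AGG (Arg) → AGC (Ser) — missense.
Codon 2: UGC (Cys) → CGC (Arg) — missense.
Codon 3: GAA (Glu) → GAC (Asp) — missense.
Codon 4: ACC (Thr) → AAC (Asn) — missense.
Codon 5: CUG (Leu) → GUG (Val) — missense.
Codon 6: AUC (Ile) → ACC (Thr) — missense.
Codon 8: AUA (Ile) → AGA (Arg) — missense.
Synonymous: 0 of 7.

0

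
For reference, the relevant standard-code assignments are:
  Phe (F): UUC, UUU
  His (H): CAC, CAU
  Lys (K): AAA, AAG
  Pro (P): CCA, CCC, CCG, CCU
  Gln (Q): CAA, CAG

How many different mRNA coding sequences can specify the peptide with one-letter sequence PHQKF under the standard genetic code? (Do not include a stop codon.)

Pro: 4 codons.
His: 2 codons.
Gln: 2 codons.
Lys: 2 codons.
Phe: 2 codons.
4 × 2 × 2 × 2 × 2 = 64.

64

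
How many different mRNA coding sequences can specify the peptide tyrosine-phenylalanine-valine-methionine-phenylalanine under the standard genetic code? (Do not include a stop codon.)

Tyr: 2 codons.
Phe: 2 codons.
Val: 4 codons.
Met: 1 codon.
Phe: 2 codons.
2 × 2 × 4 × 1 × 2 = 32.

32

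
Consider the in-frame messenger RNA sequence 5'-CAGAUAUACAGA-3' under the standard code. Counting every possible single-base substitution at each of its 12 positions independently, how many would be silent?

Codon 1 (CAG, Gln): 1 synonymous substitution.
Codon 2 (AUA, Ile): 2 synonymous substitutions.
Codon 3 (UAC, Tyr): 1 synonymous substitution.
Codon 4 (AGA, Arg): 2 synonymous substitutions.
Total: 1 + 2 + 1 + 2 = 6.

6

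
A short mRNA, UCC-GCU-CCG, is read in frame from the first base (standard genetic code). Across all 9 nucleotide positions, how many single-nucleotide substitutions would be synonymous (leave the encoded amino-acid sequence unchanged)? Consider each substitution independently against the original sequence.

9

Codon 1 (UCC, Ser): 3 synonymous substitutions.
Codon 2 (GCU, Ala): 3 synonymous substitutions.
Codon 3 (CCG, Pro): 3 synonymous substitutions.
Total: 3 + 3 + 3 = 9.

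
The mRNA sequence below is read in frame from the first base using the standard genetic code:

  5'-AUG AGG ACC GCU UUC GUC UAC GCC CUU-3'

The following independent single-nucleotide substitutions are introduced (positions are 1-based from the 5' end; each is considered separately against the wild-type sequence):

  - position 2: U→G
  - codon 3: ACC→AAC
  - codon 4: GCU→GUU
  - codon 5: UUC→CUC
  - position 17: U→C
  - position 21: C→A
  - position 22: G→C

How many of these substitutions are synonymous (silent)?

Codon 1: AUG (Met) → AGG (Arg) — missense.
Codon 3: ACC (Thr) → AAC (Asn) — missense.
Codon 4: GCU (Ala) → GUU (Val) — missense.
Codon 5: UUC (Phe) → CUC (Leu) — missense.
Codon 6: GUC (Val) → GCC (Ala) — missense.
Codon 7: UAC (Tyr) → UAA (Stop) — nonsense.
Codon 8: GCC (Ala) → CCC (Pro) — missense.
Synonymous: 0 of 7.

0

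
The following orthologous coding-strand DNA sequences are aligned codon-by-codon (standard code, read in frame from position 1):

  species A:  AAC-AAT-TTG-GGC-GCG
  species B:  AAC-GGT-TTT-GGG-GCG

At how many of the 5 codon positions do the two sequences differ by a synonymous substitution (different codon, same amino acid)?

Codon 1: AAC Asn / AAC Asn — identical.
Codon 2: AAT Asn / GGT Gly — nonsynonymous.
Codon 3: TTG Leu / TTT Phe — nonsynonymous.
Codon 4: GGC Gly / GGG Gly — synonymous.
Codon 5: GCG Ala / GCG Ala — identical.
Synonymous differences: 1.

1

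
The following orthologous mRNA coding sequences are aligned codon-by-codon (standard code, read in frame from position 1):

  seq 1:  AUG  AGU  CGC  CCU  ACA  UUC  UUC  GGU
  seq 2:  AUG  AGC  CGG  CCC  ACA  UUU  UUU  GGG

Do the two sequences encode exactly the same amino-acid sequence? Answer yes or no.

yes

Codon 1: AUG Met / AUG Met — identical.
Codon 2: AGU Ser / AGC Ser — synonymous.
Codon 3: CGC Arg / CGG Arg — synonymous.
Codon 4: CCU Pro / CCC Pro — synonymous.
Codon 5: ACA Thr / ACA Thr — identical.
Codon 6: UUC Phe / UUU Phe — synonymous.
Codon 7: UUC Phe / UUU Phe — synonymous.
Codon 8: GGU Gly / GGG Gly — synonymous.
Nonsynonymous differences: 0 → same protein.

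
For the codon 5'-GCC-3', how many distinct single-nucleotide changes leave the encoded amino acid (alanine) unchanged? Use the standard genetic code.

3

Position 1: none → 0 synonymous.
Position 2: none → 0 synonymous.
Position 3: GCU, GCA, GCG → 3 synonymous.
Total: 0 + 0 + 3 = 3.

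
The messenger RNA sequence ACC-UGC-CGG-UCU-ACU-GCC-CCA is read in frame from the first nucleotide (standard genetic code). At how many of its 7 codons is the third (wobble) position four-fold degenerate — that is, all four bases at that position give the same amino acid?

6

Codon 1 ACC (Thr): third position 4-fold.
Codon 2 UGC (Cys): third position 2-fold.
Codon 3 CGG (Arg): third position 4-fold.
Codon 4 UCU (Ser): third position 4-fold.
Codon 5 ACU (Thr): third position 4-fold.
Codon 6 GCC (Ala): third position 4-fold.
Codon 7 CCA (Pro): third position 4-fold.
Four-fold degenerate third positions: 6.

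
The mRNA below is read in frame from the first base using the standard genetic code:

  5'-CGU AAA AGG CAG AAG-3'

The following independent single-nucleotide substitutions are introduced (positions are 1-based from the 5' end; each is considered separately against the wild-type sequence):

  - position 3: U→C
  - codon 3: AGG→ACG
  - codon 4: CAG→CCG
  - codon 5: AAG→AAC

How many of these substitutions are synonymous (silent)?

1

Codon 1: CGU (Arg) → CGC (Arg) — synonymous.
Codon 3: AGG (Arg) → ACG (Thr) — missense.
Codon 4: CAG (Gln) → CCG (Pro) — missense.
Codon 5: AAG (Lys) → AAC (Asn) — missense.
Synonymous: 1 of 4.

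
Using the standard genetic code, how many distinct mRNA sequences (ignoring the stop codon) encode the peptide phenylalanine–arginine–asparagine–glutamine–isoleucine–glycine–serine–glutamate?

Phe: 2 codons.
Arg: 6 codons.
Asn: 2 codons.
Gln: 2 codons.
Ile: 3 codons.
Gly: 4 codons.
Ser: 6 codons.
Glu: 2 codons.
2 × 6 × 2 × 2 × 3 × 4 × 6 × 2 = 6912.

6912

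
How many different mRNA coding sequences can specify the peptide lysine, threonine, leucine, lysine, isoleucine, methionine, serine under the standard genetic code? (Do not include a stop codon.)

Lys: 2 codons.
Thr: 4 codons.
Leu: 6 codons.
Lys: 2 codons.
Ile: 3 codons.
Met: 1 codon.
Ser: 6 codons.
2 × 4 × 6 × 2 × 3 × 1 × 6 = 1728.

1728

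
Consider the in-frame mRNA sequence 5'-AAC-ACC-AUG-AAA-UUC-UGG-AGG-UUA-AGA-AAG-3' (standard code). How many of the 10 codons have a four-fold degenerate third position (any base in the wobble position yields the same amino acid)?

1

Codon 1 AAC (Asn): third position 2-fold.
Codon 2 ACC (Thr): third position 4-fold.
Codon 3 AUG (Met): third position 1-fold.
Codon 4 AAA (Lys): third position 2-fold.
Codon 5 UUC (Phe): third position 2-fold.
Codon 6 UGG (Trp): third position 1-fold.
Codon 7 AGG (Arg): third position 2-fold.
Codon 8 UUA (Leu): third position 2-fold.
Codon 9 AGA (Arg): third position 2-fold.
Codon 10 AAG (Lys): third position 2-fold.
Four-fold degenerate third positions: 1.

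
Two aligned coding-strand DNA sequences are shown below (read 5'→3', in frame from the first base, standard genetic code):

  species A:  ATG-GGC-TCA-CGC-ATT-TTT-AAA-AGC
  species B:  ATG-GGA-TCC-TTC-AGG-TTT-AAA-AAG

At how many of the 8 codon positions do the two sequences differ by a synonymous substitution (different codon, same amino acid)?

2

Codon 1: ATG Met / ATG Met — identical.
Codon 2: GGC Gly / GGA Gly — synonymous.
Codon 3: TCA Ser / TCC Ser — synonymous.
Codon 4: CGC Arg / TTC Phe — nonsynonymous.
Codon 5: ATT Ile / AGG Arg — nonsynonymous.
Codon 6: TTT Phe / TTT Phe — identical.
Codon 7: AAA Lys / AAA Lys — identical.
Codon 8: AGC Ser / AAG Lys — nonsynonymous.
Synonymous differences: 2.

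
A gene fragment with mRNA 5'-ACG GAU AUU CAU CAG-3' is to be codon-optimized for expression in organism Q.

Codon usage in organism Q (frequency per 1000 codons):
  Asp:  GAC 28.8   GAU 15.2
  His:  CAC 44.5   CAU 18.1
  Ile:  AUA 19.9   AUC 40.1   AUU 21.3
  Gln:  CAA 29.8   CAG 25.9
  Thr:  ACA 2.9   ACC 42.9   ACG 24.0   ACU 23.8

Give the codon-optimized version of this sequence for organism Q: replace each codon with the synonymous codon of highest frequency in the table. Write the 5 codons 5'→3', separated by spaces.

Codon 1 (Thr): best is ACC at 42.9.
Codon 2 (Asp): best is GAC at 28.8.
Codon 3 (Ile): best is AUC at 40.1.
Codon 4 (His): best is CAC at 44.5.
Codon 5 (Gln): best is CAA at 29.8.

ACC GAC AUC CAC CAA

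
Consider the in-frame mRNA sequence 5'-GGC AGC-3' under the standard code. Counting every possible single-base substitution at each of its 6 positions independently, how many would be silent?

Codon 1 (GGC, Gly): 3 synonymous substitutions.
Codon 2 (AGC, Ser): 1 synonymous substitution.
Total: 3 + 1 = 4.

4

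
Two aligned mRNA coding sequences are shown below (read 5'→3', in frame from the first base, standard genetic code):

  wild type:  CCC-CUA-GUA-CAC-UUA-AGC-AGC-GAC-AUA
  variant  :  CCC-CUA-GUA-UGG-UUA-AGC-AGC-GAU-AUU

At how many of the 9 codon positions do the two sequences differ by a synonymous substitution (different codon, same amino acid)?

2

Codon 1: CCC Pro / CCC Pro — identical.
Codon 2: CUA Leu / CUA Leu — identical.
Codon 3: GUA Val / GUA Val — identical.
Codon 4: CAC His / UGG Trp — nonsynonymous.
Codon 5: UUA Leu / UUA Leu — identical.
Codon 6: AGC Ser / AGC Ser — identical.
Codon 7: AGC Ser / AGC Ser — identical.
Codon 8: GAC Asp / GAU Asp — synonymous.
Codon 9: AUA Ile / AUU Ile — synonymous.
Synonymous differences: 2.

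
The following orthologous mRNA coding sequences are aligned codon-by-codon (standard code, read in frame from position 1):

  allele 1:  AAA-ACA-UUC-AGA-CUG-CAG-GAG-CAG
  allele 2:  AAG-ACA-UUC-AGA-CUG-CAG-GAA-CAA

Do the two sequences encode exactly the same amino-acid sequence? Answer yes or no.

yes

Codon 1: AAA Lys / AAG Lys — synonymous.
Codon 2: ACA Thr / ACA Thr — identical.
Codon 3: UUC Phe / UUC Phe — identical.
Codon 4: AGA Arg / AGA Arg — identical.
Codon 5: CUG Leu / CUG Leu — identical.
Codon 6: CAG Gln / CAG Gln — identical.
Codon 7: GAG Glu / GAA Glu — synonymous.
Codon 8: CAG Gln / CAA Gln — synonymous.
Nonsynonymous differences: 0 → same protein.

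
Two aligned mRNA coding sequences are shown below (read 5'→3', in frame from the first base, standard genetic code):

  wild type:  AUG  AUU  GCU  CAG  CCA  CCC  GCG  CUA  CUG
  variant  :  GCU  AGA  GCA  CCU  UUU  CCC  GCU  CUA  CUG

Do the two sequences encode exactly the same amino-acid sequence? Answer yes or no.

no

Codon 1: AUG Met / GCU Ala — nonsynonymous.
Codon 2: AUU Ile / AGA Arg — nonsynonymous.
Codon 3: GCU Ala / GCA Ala — synonymous.
Codon 4: CAG Gln / CCU Pro — nonsynonymous.
Codon 5: CCA Pro / UUU Phe — nonsynonymous.
Codon 6: CCC Pro / CCC Pro — identical.
Codon 7: GCG Ala / GCU Ala — synonymous.
Codon 8: CUA Leu / CUA Leu — identical.
Codon 9: CUG Leu / CUG Leu — identical.
Nonsynonymous differences: 4 → different protein.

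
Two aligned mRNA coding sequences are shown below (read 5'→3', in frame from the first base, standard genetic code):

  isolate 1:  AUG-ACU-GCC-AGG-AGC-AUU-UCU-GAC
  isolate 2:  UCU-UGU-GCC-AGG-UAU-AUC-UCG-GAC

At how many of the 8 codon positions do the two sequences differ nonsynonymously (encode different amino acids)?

3

Codon 1: AUG Met / UCU Ser — nonsynonymous.
Codon 2: ACU Thr / UGU Cys — nonsynonymous.
Codon 3: GCC Ala / GCC Ala — identical.
Codon 4: AGG Arg / AGG Arg — identical.
Codon 5: AGC Ser / UAU Tyr — nonsynonymous.
Codon 6: AUU Ile / AUC Ile — synonymous.
Codon 7: UCU Ser / UCG Ser — synonymous.
Codon 8: GAC Asp / GAC Asp — identical.
Nonsynonymous differences: 3.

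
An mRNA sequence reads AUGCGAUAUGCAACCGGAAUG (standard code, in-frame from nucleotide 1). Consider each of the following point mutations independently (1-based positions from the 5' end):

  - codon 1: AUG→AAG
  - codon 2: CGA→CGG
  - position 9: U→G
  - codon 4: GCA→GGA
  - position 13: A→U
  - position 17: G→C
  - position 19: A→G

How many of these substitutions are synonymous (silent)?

Codon 1: AUG (Met) → AAG (Lys) — missense.
Codon 2: CGA (Arg) → CGG (Arg) — synonymous.
Codon 3: UAU (Tyr) → UAG (Stop) — nonsense.
Codon 4: GCA (Ala) → GGA (Gly) — missense.
Codon 5: ACC (Thr) → UCC (Ser) — missense.
Codon 6: GGA (Gly) → GCA (Ala) — missense.
Codon 7: AUG (Met) → GUG (Val) — missense.
Synonymous: 1 of 7.

1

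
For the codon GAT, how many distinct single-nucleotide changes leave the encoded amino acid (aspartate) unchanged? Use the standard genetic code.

Position 1: none → 0 synonymous.
Position 2: none → 0 synonymous.
Position 3: GAC → 1 synonymous.
Total: 0 + 0 + 1 = 1.

1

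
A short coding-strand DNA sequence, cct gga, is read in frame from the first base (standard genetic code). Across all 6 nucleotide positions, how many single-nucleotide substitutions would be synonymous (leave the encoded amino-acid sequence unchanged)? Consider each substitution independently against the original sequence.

Codon 1 (CCT, Pro): 3 synonymous substitutions.
Codon 2 (GGA, Gly): 3 synonymous substitutions.
Total: 3 + 3 = 6.

6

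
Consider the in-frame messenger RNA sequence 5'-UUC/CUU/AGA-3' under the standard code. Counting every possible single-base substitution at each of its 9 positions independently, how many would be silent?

6

Codon 1 (UUC, Phe): 1 synonymous substitution.
Codon 2 (CUU, Leu): 3 synonymous substitutions.
Codon 3 (AGA, Arg): 2 synonymous substitutions.
Total: 1 + 3 + 2 = 6.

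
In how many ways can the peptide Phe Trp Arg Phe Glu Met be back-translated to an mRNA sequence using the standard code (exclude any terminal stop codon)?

Phe: 2 codons.
Trp: 1 codon.
Arg: 6 codons.
Phe: 2 codons.
Glu: 2 codons.
Met: 1 codon.
2 × 1 × 6 × 2 × 2 × 1 = 48.

48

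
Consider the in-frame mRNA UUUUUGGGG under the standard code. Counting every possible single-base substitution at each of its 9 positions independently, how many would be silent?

Codon 1 (UUU, Phe): 1 synonymous substitution.
Codon 2 (UUG, Leu): 2 synonymous substitutions.
Codon 3 (GGG, Gly): 3 synonymous substitutions.
Total: 1 + 2 + 3 = 6.

6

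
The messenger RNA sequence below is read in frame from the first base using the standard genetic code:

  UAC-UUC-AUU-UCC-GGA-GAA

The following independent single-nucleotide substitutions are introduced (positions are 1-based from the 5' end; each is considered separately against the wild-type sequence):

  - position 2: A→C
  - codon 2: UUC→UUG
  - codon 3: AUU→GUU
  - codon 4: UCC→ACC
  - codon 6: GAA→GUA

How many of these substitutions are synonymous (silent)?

Codon 1: UAC (Tyr) → UCC (Ser) — missense.
Codon 2: UUC (Phe) → UUG (Leu) — missense.
Codon 3: AUU (Ile) → GUU (Val) — missense.
Codon 4: UCC (Ser) → ACC (Thr) — missense.
Codon 6: GAA (Glu) → GUA (Val) — missense.
Synonymous: 0 of 5.

0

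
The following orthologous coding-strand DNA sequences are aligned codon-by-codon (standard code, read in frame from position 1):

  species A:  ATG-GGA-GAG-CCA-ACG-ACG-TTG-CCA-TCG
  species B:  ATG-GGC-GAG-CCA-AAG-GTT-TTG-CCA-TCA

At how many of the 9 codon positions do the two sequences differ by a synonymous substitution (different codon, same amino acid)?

Codon 1: ATG Met / ATG Met — identical.
Codon 2: GGA Gly / GGC Gly — synonymous.
Codon 3: GAG Glu / GAG Glu — identical.
Codon 4: CCA Pro / CCA Pro — identical.
Codon 5: ACG Thr / AAG Lys — nonsynonymous.
Codon 6: ACG Thr / GTT Val — nonsynonymous.
Codon 7: TTG Leu / TTG Leu — identical.
Codon 8: CCA Pro / CCA Pro — identical.
Codon 9: TCG Ser / TCA Ser — synonymous.
Synonymous differences: 2.

2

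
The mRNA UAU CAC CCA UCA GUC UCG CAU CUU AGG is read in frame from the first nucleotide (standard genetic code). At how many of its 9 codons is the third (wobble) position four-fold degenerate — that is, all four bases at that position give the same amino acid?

Codon 1 UAU (Tyr): third position 2-fold.
Codon 2 CAC (His): third position 2-fold.
Codon 3 CCA (Pro): third position 4-fold.
Codon 4 UCA (Ser): third position 4-fold.
Codon 5 GUC (Val): third position 4-fold.
Codon 6 UCG (Ser): third position 4-fold.
Codon 7 CAU (His): third position 2-fold.
Codon 8 CUU (Leu): third position 4-fold.
Codon 9 AGG (Arg): third position 2-fold.
Four-fold degenerate third positions: 5.

5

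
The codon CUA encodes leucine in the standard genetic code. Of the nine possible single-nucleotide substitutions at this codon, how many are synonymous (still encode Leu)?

Position 1: UUA → 1 synonymous.
Position 2: none → 0 synonymous.
Position 3: CUU, CUC, CUG → 3 synonymous.
Total: 1 + 0 + 3 = 4.

4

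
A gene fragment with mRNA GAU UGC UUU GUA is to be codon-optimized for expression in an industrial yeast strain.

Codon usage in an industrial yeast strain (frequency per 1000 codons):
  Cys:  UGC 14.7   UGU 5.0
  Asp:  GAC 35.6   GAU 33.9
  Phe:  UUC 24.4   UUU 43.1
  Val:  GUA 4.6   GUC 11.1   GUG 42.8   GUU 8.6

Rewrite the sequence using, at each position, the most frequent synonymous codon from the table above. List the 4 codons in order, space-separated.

GAC UGC UUU GUG

Codon 1 (Asp): best is GAC at 35.6.
Codon 2 (Cys): best is UGC at 14.7.
Codon 3 (Phe): best is UUU at 43.1.
Codon 4 (Val): best is GUG at 42.8.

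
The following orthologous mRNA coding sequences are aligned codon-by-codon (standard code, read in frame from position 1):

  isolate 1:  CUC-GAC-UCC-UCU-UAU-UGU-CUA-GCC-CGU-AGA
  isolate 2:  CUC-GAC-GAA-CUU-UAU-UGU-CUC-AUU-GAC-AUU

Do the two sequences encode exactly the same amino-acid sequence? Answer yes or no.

no

Codon 1: CUC Leu / CUC Leu — identical.
Codon 2: GAC Asp / GAC Asp — identical.
Codon 3: UCC Ser / GAA Glu — nonsynonymous.
Codon 4: UCU Ser / CUU Leu — nonsynonymous.
Codon 5: UAU Tyr / UAU Tyr — identical.
Codon 6: UGU Cys / UGU Cys — identical.
Codon 7: CUA Leu / CUC Leu — synonymous.
Codon 8: GCC Ala / AUU Ile — nonsynonymous.
Codon 9: CGU Arg / GAC Asp — nonsynonymous.
Codon 10: AGA Arg / AUU Ile — nonsynonymous.
Nonsynonymous differences: 5 → different protein.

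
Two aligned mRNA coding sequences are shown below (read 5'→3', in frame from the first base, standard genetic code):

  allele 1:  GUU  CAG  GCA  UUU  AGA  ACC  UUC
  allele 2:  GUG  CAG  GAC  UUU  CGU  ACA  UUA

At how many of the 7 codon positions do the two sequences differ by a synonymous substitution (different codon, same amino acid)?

3

Codon 1: GUU Val / GUG Val — synonymous.
Codon 2: CAG Gln / CAG Gln — identical.
Codon 3: GCA Ala / GAC Asp — nonsynonymous.
Codon 4: UUU Phe / UUU Phe — identical.
Codon 5: AGA Arg / CGU Arg — synonymous.
Codon 6: ACC Thr / ACA Thr — synonymous.
Codon 7: UUC Phe / UUA Leu — nonsynonymous.
Synonymous differences: 3.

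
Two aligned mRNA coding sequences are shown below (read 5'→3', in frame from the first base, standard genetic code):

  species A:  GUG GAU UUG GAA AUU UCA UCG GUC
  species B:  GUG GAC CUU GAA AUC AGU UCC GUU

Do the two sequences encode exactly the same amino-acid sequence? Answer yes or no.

Codon 1: GUG Val / GUG Val — identical.
Codon 2: GAU Asp / GAC Asp — synonymous.
Codon 3: UUG Leu / CUU Leu — synonymous.
Codon 4: GAA Glu / GAA Glu — identical.
Codon 5: AUU Ile / AUC Ile — synonymous.
Codon 6: UCA Ser / AGU Ser — synonymous.
Codon 7: UCG Ser / UCC Ser — synonymous.
Codon 8: GUC Val / GUU Val — synonymous.
Nonsynonymous differences: 0 → same protein.

yes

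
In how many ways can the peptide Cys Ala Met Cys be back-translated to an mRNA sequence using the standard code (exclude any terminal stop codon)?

16

Cys: 2 codons.
Ala: 4 codons.
Met: 1 codon.
Cys: 2 codons.
2 × 4 × 1 × 2 = 16.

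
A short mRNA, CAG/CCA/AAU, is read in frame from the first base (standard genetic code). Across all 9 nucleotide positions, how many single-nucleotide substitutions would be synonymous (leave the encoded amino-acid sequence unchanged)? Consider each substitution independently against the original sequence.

5

Codon 1 (CAG, Gln): 1 synonymous substitution.
Codon 2 (CCA, Pro): 3 synonymous substitutions.
Codon 3 (AAU, Asn): 1 synonymous substitution.
Total: 1 + 3 + 1 = 5.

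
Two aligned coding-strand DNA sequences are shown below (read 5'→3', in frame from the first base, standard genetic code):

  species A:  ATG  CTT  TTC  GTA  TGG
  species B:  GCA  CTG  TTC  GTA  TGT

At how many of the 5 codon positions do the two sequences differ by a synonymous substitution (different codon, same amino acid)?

1

Codon 1: ATG Met / GCA Ala — nonsynonymous.
Codon 2: CTT Leu / CTG Leu — synonymous.
Codon 3: TTC Phe / TTC Phe — identical.
Codon 4: GTA Val / GTA Val — identical.
Codon 5: TGG Trp / TGT Cys — nonsynonymous.
Synonymous differences: 1.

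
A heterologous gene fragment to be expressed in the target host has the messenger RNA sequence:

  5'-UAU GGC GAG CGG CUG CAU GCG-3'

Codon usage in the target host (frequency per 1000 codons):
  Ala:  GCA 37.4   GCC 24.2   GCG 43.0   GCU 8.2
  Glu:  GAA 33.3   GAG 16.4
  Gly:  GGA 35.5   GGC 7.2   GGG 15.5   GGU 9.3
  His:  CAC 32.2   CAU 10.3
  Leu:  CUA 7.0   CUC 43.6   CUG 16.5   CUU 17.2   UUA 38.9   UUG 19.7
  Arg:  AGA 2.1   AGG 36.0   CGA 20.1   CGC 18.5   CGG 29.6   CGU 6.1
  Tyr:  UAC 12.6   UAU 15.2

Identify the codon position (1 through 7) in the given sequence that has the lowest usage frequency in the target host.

Codon 1 UAU (Tyr): 15.2 per 1000.
Codon 2 GGC (Gly): 7.2 per 1000.
Codon 3 GAG (Glu): 16.4 per 1000.
Codon 4 CGG (Arg): 29.6 per 1000.
Codon 5 CUG (Leu): 16.5 per 1000.
Codon 6 CAU (His): 10.3 per 1000.
Codon 7 GCG (Ala): 43.0 per 1000.
Lowest frequency is 7.2 at codon 2.

2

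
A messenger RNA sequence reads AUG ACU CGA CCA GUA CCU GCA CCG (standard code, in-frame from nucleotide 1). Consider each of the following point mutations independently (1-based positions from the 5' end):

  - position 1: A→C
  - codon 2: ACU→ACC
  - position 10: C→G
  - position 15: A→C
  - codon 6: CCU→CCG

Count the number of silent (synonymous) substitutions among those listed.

Codon 1: AUG (Met) → CUG (Leu) — missense.
Codon 2: ACU (Thr) → ACC (Thr) — synonymous.
Codon 4: CCA (Pro) → GCA (Ala) — missense.
Codon 5: GUA (Val) → GUC (Val) — synonymous.
Codon 6: CCU (Pro) → CCG (Pro) — synonymous.
Synonymous: 3 of 5.

3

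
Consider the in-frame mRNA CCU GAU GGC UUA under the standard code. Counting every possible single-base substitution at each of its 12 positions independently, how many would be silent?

9

Codon 1 (CCU, Pro): 3 synonymous substitutions.
Codon 2 (GAU, Asp): 1 synonymous substitution.
Codon 3 (GGC, Gly): 3 synonymous substitutions.
Codon 4 (UUA, Leu): 2 synonymous substitutions.
Total: 3 + 1 + 3 + 2 = 9.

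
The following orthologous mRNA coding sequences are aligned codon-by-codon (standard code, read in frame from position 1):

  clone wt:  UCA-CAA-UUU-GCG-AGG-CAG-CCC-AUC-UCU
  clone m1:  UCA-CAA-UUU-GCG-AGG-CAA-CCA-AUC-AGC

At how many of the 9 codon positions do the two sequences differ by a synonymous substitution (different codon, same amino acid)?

Codon 1: UCA Ser / UCA Ser — identical.
Codon 2: CAA Gln / CAA Gln — identical.
Codon 3: UUU Phe / UUU Phe — identical.
Codon 4: GCG Ala / GCG Ala — identical.
Codon 5: AGG Arg / AGG Arg — identical.
Codon 6: CAG Gln / CAA Gln — synonymous.
Codon 7: CCC Pro / CCA Pro — synonymous.
Codon 8: AUC Ile / AUC Ile — identical.
Codon 9: UCU Ser / AGC Ser — synonymous.
Synonymous differences: 3.

3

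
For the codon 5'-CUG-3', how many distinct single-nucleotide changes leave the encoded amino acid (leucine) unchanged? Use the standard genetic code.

4

Position 1: UUG → 1 synonymous.
Position 2: none → 0 synonymous.
Position 3: CUU, CUC, CUA → 3 synonymous.
Total: 1 + 0 + 3 = 4.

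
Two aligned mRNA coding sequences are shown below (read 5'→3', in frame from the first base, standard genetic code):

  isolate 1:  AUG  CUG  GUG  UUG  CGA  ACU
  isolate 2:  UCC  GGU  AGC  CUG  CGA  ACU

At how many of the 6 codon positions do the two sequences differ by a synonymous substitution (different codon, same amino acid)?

1

Codon 1: AUG Met / UCC Ser — nonsynonymous.
Codon 2: CUG Leu / GGU Gly — nonsynonymous.
Codon 3: GUG Val / AGC Ser — nonsynonymous.
Codon 4: UUG Leu / CUG Leu — synonymous.
Codon 5: CGA Arg / CGA Arg — identical.
Codon 6: ACU Thr / ACU Thr — identical.
Synonymous differences: 1.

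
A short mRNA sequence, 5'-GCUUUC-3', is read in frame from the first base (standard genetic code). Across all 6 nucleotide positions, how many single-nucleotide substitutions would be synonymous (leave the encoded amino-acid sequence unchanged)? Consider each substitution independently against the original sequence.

4

Codon 1 (GCU, Ala): 3 synonymous substitutions.
Codon 2 (UUC, Phe): 1 synonymous substitution.
Total: 3 + 1 = 4.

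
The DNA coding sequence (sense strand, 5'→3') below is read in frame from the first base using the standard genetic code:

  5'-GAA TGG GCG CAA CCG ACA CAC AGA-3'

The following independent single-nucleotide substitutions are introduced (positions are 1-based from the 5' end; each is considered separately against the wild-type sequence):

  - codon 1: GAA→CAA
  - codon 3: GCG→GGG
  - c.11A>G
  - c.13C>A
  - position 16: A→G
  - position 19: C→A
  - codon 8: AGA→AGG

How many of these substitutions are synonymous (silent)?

Codon 1: GAA (Glu) → CAA (Gln) — missense.
Codon 3: GCG (Ala) → GGG (Gly) — missense.
Codon 4: CAA (Gln) → CGA (Arg) — missense.
Codon 5: CCG (Pro) → ACG (Thr) — missense.
Codon 6: ACA (Thr) → GCA (Ala) — missense.
Codon 7: CAC (His) → AAC (Asn) — missense.
Codon 8: AGA (Arg) → AGG (Arg) — synonymous.
Synonymous: 1 of 7.

1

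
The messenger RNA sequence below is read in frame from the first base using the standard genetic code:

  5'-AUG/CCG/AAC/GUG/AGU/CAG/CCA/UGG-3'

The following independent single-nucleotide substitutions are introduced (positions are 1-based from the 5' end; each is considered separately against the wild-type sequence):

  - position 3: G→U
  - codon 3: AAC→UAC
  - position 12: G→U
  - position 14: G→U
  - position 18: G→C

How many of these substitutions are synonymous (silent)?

Codon 1: AUG (Met) → AUU (Ile) — missense.
Codon 3: AAC (Asn) → UAC (Tyr) — missense.
Codon 4: GUG (Val) → GUU (Val) — synonymous.
Codon 5: AGU (Ser) → AUU (Ile) — missense.
Codon 6: CAG (Gln) → CAC (His) — missense.
Synonymous: 1 of 5.

1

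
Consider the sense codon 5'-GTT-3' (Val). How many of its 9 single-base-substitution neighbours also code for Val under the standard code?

Position 1: none → 0 synonymous.
Position 2: none → 0 synonymous.
Position 3: GTC, GTA, GTG → 3 synonymous.
Total: 0 + 0 + 3 = 3.

3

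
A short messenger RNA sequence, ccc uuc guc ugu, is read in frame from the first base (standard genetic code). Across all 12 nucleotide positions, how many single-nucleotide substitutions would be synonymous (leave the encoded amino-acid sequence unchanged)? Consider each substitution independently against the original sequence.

Codon 1 (CCC, Pro): 3 synonymous substitutions.
Codon 2 (UUC, Phe): 1 synonymous substitution.
Codon 3 (GUC, Val): 3 synonymous substitutions.
Codon 4 (UGU, Cys): 1 synonymous substitution.
Total: 3 + 1 + 3 + 1 = 8.

8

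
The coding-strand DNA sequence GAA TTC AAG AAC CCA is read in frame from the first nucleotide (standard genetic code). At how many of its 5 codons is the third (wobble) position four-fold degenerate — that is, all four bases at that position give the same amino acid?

Codon 1 GAA (Glu): third position 2-fold.
Codon 2 TTC (Phe): third position 2-fold.
Codon 3 AAG (Lys): third position 2-fold.
Codon 4 AAC (Asn): third position 2-fold.
Codon 5 CCA (Pro): third position 4-fold.
Four-fold degenerate third positions: 1.

1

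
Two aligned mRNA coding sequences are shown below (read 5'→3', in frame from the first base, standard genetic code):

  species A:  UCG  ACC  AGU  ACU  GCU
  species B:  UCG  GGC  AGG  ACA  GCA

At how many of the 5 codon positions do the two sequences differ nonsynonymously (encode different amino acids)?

Codon 1: UCG Ser / UCG Ser — identical.
Codon 2: ACC Thr / GGC Gly — nonsynonymous.
Codon 3: AGU Ser / AGG Arg — nonsynonymous.
Codon 4: ACU Thr / ACA Thr — synonymous.
Codon 5: GCU Ala / GCA Ala — synonymous.
Nonsynonymous differences: 2.

2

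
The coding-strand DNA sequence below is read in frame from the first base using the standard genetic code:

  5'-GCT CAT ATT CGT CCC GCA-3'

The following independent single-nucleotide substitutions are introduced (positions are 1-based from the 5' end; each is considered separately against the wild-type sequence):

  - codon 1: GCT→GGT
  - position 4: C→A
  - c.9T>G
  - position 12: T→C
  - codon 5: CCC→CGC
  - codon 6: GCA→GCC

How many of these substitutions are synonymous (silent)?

2

Codon 1: GCT (Ala) → GGT (Gly) — missense.
Codon 2: CAT (His) → AAT (Asn) — missense.
Codon 3: ATT (Ile) → ATG (Met) — missense.
Codon 4: CGT (Arg) → CGC (Arg) — synonymous.
Codon 5: CCC (Pro) → CGC (Arg) — missense.
Codon 6: GCA (Ala) → GCC (Ala) — synonymous.
Synonymous: 2 of 6.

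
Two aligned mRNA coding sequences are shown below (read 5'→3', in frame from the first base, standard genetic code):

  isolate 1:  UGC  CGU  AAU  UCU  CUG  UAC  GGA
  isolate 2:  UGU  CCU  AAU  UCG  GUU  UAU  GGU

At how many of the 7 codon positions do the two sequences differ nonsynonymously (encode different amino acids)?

Codon 1: UGC Cys / UGU Cys — synonymous.
Codon 2: CGU Arg / CCU Pro — nonsynonymous.
Codon 3: AAU Asn / AAU Asn — identical.
Codon 4: UCU Ser / UCG Ser — synonymous.
Codon 5: CUG Leu / GUU Val — nonsynonymous.
Codon 6: UAC Tyr / UAU Tyr — synonymous.
Codon 7: GGA Gly / GGU Gly — synonymous.
Nonsynonymous differences: 2.

2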